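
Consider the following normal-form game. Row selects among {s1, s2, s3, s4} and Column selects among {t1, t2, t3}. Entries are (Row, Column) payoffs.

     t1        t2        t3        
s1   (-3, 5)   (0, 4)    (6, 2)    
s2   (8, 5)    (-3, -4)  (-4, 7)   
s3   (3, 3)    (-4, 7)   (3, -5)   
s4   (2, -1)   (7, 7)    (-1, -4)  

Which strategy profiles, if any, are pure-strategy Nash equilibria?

(s4, t2)

Find each player's best response to every opponent strategy; NE are the intersections.
Row's best responses — vs t1: s2 (payoff 8); vs t2: s4 (payoff 7); vs t3: s1 (payoff 6).
Column's best responses — vs s1: t1 (payoff 5); vs s2: t3 (payoff 7); vs s3: t2 (payoff 7); vs s4: t2 (payoff 7).
The only mutual best response is (s4, t2); neither player gains by switching there.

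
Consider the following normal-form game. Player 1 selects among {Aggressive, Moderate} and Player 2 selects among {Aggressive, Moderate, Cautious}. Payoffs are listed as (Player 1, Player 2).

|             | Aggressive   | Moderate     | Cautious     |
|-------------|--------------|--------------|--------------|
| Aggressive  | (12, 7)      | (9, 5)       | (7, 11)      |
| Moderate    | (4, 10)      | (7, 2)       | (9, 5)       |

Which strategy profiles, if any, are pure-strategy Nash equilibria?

Check mutual best responses: a cell is a NE iff neither player can gain by unilaterally deviating.
Player 1's best responses — vs Aggressive: Aggressive (payoff 12); vs Moderate: Aggressive (payoff 9); vs Cautious: Moderate (payoff 9).
Player 2's best responses — vs Aggressive: Cautious (payoff 11); vs Moderate: Aggressive (payoff 10).
No cell has both players best-responding. For instance, Player 1's best reply to Cautious is Moderate, but against Moderate Player 2 prefers Aggressive over Cautious.

None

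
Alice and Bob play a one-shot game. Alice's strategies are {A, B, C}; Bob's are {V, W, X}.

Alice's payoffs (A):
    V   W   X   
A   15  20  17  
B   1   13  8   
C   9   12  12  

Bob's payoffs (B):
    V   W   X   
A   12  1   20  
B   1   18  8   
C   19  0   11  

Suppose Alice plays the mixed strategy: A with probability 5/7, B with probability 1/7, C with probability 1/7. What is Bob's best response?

Bob's best reply maximizes expected payoff against the mix.
V: (5/7)·12 + (1/7)·1 + (1/7)·19 = 80/7
W: (5/7)·1 + (1/7)·18 + (1/7)·0 = 23/7
X: (5/7)·20 + (1/7)·8 + (1/7)·11 = 17
Highest expected payoff is 17, from X.

X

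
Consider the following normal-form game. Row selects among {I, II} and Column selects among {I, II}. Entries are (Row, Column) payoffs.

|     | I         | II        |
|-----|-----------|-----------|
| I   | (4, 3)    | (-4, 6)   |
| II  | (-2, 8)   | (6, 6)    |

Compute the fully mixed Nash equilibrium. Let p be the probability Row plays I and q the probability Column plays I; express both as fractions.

p = 2/5, q = 5/8

In a mixed NE each player is indifferent between their pure strategies, so the opponent's mix sets the indifference.
Column indifferent between I and II: p·3 + (1−p)·8 = p·6 + (1−p)·6 ⟹ 8 + (-5)p = 6 + 0p ⟹ p = 2/5.
Row indifferent between I and II: q·4 + (1−q)·(-4) = q·(-2) + (1−q)·6 ⟹ (-4) + 8q = 6 + (-8)q ⟹ q = 5/8.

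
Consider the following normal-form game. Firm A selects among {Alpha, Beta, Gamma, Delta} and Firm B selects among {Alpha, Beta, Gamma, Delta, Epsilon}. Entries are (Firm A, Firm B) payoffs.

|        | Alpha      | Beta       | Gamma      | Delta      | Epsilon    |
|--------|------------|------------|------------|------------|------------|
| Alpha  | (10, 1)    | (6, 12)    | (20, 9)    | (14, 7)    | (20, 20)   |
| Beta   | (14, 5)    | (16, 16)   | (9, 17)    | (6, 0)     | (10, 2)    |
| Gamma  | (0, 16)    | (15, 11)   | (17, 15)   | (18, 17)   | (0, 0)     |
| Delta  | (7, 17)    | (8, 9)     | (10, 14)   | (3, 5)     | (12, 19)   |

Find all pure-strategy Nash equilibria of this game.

(Alpha, Epsilon) and (Gamma, Delta)

Find each player's best response to every opponent strategy; NE are the intersections.
Firm A's best responses — vs Alpha: Beta (payoff 14); vs Beta: Beta (payoff 16); vs Gamma: Alpha (payoff 20); vs Delta: Gamma (payoff 18); vs Epsilon: Alpha (payoff 20).
Firm B's best responses — vs Alpha: Epsilon (payoff 20); vs Beta: Gamma (payoff 17); vs Gamma: Delta (payoff 17); vs Delta: Epsilon (payoff 19).
Mutual best responses occur at (Alpha, Epsilon) and (Gamma, Delta); at each, neither player gains by switching.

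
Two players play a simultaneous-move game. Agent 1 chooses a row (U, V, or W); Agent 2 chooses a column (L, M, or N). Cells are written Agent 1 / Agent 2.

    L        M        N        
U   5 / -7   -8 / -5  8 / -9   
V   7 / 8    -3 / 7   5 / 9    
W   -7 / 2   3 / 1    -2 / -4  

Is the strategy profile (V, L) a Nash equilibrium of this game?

No

Holding Agent 2 at L: Agent 1 gets 7 from V, versus 5 from U, -7 from W. No profitable deviation for Agent 1.
Holding Agent 1 at V: Agent 2 gets 8 from L but could get 9 by switching to N. Agent 2 has a profitable deviation.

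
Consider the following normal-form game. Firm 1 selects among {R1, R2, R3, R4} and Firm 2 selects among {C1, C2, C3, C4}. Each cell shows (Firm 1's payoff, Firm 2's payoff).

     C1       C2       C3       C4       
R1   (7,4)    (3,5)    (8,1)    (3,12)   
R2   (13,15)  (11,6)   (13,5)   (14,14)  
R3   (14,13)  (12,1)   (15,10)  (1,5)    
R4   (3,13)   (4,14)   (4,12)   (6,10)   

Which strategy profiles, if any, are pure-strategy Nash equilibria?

Check mutual best responses: a cell is a NE iff neither player can gain by unilaterally deviating.
Firm 1's best responses — vs C1: R3 (payoff 14); vs C2: R3 (payoff 12); vs C3: R3 (payoff 15); vs C4: R2 (payoff 14).
Firm 2's best responses — vs R1: C4 (payoff 12); vs R2: C1 (payoff 15); vs R3: C1 (payoff 13); vs R4: C2 (payoff 14).
The only mutual best response is (R3, C1); neither player gains by switching there.

(R3, C1)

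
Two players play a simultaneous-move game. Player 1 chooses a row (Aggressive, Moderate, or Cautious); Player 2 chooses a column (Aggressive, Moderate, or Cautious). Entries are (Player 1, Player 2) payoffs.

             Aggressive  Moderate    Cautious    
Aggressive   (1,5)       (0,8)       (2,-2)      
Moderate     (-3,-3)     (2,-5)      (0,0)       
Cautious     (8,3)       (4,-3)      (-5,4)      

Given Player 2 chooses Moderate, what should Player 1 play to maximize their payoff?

Cautious

With Player 2 fixed at Moderate, Player 1's payoffs are: Aggressive → 0, Moderate → 2, Cautious → 4.
The maximum is 4, achieved by Cautious.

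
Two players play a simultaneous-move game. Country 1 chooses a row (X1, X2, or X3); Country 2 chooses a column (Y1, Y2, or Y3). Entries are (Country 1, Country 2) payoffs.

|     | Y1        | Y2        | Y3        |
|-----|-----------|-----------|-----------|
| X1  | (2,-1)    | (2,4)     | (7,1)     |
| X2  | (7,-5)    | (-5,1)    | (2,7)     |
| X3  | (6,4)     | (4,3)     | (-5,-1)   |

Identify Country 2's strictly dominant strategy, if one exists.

No strictly dominant strategy

Check whether one of Country 2's strategies beats all alternatives regardless of what the opponent does.
Y1 is not dominant: against X1, Y2 gives 4 > -1.
Y2 is not dominant: against X2, Y3 gives 7 > 1.
Y3 is not dominant: against X1, Y2 gives 4 > 1.
No single strategy is best against every opponent action.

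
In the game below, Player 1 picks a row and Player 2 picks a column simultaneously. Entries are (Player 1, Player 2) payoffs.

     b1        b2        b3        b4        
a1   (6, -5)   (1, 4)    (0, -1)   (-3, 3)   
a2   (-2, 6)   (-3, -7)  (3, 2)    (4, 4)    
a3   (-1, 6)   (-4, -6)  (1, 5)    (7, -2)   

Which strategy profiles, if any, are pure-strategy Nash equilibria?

(a1, b2)

Find each player's best response to every opponent strategy; NE are the intersections.
Player 1's best responses — vs b1: a1 (payoff 6); vs b2: a1 (payoff 1); vs b3: a2 (payoff 3); vs b4: a3 (payoff 7).
Player 2's best responses — vs a1: b2 (payoff 4); vs a2: b1 (payoff 6); vs a3: b1 (payoff 6).
The only mutual best response is (a1, b2); neither player gains by switching there.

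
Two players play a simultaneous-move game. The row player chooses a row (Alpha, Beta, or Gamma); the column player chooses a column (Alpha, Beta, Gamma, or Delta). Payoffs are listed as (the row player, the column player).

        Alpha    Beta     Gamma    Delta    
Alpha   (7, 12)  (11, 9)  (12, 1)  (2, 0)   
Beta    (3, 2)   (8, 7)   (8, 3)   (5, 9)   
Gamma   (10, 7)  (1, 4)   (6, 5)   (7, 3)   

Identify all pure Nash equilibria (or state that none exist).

A profile is a Nash equilibrium when each player is best-responding to the other.
The row player's best responses — vs Alpha: Gamma (payoff 10); vs Beta: Alpha (payoff 11); vs Gamma: Alpha (payoff 12); vs Delta: Gamma (payoff 7).
The column player's best responses — vs Alpha: Alpha (payoff 12); vs Beta: Delta (payoff 9); vs Gamma: Alpha (payoff 7).
The only mutual best response is (Gamma, Alpha); neither player gains by switching there.

(Gamma, Alpha)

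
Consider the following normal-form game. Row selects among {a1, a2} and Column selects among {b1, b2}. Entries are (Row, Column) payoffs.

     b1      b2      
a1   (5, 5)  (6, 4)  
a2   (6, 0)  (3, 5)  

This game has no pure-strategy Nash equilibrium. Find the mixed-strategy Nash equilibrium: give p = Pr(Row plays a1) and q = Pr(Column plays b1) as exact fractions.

In a mixed NE each player is indifferent between their pure strategies, so the opponent's mix sets the indifference.
Column indifferent between b1 and b2: p·5 + (1−p)·0 = p·4 + (1−p)·5 ⟹ 0 + 5p = 5 + (-1)p ⟹ p = 5/6.
Row indifferent between a1 and a2: q·5 + (1−q)·6 = q·6 + (1−q)·3 ⟹ 6 + (-1)q = 3 + 3q ⟹ q = 3/4.

p = 5/6, q = 3/4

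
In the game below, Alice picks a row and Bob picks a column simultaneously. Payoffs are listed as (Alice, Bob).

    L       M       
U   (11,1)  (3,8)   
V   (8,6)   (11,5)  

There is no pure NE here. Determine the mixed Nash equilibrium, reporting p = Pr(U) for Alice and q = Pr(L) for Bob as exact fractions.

p = 1/8, q = 8/11

Each player's mixing probability is pinned down by making the *other* player indifferent.
Bob indifferent between L and M: p·1 + (1−p)·6 = p·8 + (1−p)·5 ⟹ 6 + (-5)p = 5 + 3p ⟹ p = 1/8.
Alice indifferent between U and V: q·11 + (1−q)·3 = q·8 + (1−q)·11 ⟹ 3 + 8q = 11 + (-3)q ⟹ q = 8/11.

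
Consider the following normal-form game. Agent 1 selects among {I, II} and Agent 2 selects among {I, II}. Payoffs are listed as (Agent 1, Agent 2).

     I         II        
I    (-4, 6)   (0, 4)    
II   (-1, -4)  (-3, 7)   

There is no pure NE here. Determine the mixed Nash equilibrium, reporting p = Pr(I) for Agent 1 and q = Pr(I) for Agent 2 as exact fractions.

p = 11/13, q = 1/2

In a mixed NE each player is indifferent between their pure strategies, so the opponent's mix sets the indifference.
Agent 2 indifferent between I and II: p·6 + (1−p)·(-4) = p·4 + (1−p)·7 ⟹ (-4) + 10p = 7 + (-3)p ⟹ p = 11/13.
Agent 1 indifferent between I and II: q·(-4) + (1−q)·0 = q·(-1) + (1−q)·(-3) ⟹ 0 + (-4)q = (-3) + 2q ⟹ q = 1/2.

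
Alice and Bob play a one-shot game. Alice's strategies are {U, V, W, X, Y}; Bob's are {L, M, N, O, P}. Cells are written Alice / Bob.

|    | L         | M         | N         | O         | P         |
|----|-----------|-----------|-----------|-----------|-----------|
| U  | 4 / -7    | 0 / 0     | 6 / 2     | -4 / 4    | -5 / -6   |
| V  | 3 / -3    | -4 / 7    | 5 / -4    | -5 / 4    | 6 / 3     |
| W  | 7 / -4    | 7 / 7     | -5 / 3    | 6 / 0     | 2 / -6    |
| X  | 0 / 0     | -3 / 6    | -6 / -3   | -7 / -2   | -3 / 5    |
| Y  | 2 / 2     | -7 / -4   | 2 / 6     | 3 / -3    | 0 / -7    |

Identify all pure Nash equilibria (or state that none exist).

Find each player's best response to every opponent strategy; NE are the intersections.
Alice's best responses — vs L: W (payoff 7); vs M: W (payoff 7); vs N: U (payoff 6); vs O: W (payoff 6); vs P: V (payoff 6).
Bob's best responses — vs U: O (payoff 4); vs V: M (payoff 7); vs W: M (payoff 7); vs X: M (payoff 6); vs Y: N (payoff 6).
The only mutual best response is (W, M); neither player gains by switching there.

(W, M)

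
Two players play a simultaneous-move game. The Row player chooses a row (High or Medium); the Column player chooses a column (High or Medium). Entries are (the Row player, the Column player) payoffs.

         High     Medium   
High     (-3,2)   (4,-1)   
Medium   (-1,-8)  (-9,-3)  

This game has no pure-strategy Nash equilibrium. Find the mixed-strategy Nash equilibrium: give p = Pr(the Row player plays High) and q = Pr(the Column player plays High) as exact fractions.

Each player's mixing probability is pinned down by making the *other* player indifferent.
The Column player indifferent between High and Medium: p·2 + (1−p)·(-8) = p·(-1) + (1−p)·(-3) ⟹ (-8) + 10p = (-3) + 2p ⟹ p = 5/8.
The Row player indifferent between High and Medium: q·(-3) + (1−q)·4 = q·(-1) + (1−q)·(-9) ⟹ 4 + (-7)q = (-9) + 8q ⟹ q = 13/15.

p = 5/8, q = 13/15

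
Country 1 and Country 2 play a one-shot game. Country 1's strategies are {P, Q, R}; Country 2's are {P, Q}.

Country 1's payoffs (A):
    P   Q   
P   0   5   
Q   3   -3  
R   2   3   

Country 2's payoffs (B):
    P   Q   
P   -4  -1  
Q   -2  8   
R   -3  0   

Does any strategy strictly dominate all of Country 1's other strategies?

A strategy is strictly dominant if it gives Country 1 a strictly higher payoff than every other strategy, against every choice by the opponent.
P is not dominant: against P, Q gives 3 > 0.
Q is not dominant: against Q, P gives 5 > -3.
R is not dominant: against P, Q gives 3 > 2.
No single strategy is best against every opponent action.

No strictly dominant strategy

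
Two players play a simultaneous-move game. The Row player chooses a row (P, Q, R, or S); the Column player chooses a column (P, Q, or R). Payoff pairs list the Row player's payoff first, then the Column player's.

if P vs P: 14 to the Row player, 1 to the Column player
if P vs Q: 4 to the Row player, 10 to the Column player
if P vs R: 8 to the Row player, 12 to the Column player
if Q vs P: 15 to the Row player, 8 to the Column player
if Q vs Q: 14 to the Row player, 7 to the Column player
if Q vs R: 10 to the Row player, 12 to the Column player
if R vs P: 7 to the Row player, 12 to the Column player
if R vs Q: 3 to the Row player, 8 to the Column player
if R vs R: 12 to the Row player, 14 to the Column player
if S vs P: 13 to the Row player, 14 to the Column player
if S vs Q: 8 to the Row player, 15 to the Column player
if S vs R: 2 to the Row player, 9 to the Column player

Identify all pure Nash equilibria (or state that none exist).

Find each player's best response to every opponent strategy; NE are the intersections.
The Row player's best responses — vs P: Q (payoff 15); vs Q: Q (payoff 14); vs R: R (payoff 12).
The Column player's best responses — vs P: R (payoff 12); vs Q: R (payoff 12); vs R: R (payoff 14); vs S: Q (payoff 15).
The only mutual best response is (R, R); neither player gains by switching there.

(R, R)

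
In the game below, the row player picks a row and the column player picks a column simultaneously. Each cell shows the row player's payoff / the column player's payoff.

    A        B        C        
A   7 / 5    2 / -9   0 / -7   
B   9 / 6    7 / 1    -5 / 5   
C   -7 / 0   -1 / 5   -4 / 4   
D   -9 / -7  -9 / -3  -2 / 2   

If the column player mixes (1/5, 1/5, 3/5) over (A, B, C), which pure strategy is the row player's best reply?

A

Compute the row player's expected payoff from each pure strategy against the given mix.
A: (1/5)·7 + (1/5)·2 + (3/5)·0 = 9/5
B: (1/5)·9 + (1/5)·7 + (3/5)·(-5) = 1/5
C: (1/5)·(-7) + (1/5)·(-1) + (3/5)·(-4) = -4
D: (1/5)·(-9) + (1/5)·(-9) + (3/5)·(-2) = -24/5
Highest expected payoff is 9/5, from A.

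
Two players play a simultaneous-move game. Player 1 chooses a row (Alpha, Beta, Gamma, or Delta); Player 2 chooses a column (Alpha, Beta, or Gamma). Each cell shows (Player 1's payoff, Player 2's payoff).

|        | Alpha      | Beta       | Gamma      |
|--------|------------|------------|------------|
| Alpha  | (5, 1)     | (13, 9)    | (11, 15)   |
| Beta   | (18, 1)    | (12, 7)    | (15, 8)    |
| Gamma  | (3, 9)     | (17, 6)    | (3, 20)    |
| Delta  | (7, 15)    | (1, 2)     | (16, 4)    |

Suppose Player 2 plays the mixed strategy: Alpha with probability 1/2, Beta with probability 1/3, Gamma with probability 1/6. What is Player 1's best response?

Beta

Player 1's best reply maximizes expected payoff against the mix.
Alpha: (1/2)·5 + (1/3)·13 + (1/6)·11 = 26/3
Beta: (1/2)·18 + (1/3)·12 + (1/6)·15 = 31/2
Gamma: (1/2)·3 + (1/3)·17 + (1/6)·3 = 23/3
Delta: (1/2)·7 + (1/3)·1 + (1/6)·16 = 13/2
Highest expected payoff is 31/2, from Beta.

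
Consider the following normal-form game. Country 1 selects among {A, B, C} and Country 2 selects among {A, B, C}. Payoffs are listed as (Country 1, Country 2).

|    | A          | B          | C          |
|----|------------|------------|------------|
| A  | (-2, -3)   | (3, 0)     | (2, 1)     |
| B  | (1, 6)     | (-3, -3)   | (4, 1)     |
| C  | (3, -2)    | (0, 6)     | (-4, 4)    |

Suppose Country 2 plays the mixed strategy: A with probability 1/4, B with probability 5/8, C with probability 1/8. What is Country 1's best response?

A

Country 1's best reply maximizes expected payoff against the mix.
A: (1/4)·(-2) + (5/8)·3 + (1/8)·2 = 13/8
B: (1/4)·1 + (5/8)·(-3) + (1/8)·4 = -9/8
C: (1/4)·3 + (5/8)·0 + (1/8)·(-4) = 1/4
Highest expected payoff is 13/8, from A.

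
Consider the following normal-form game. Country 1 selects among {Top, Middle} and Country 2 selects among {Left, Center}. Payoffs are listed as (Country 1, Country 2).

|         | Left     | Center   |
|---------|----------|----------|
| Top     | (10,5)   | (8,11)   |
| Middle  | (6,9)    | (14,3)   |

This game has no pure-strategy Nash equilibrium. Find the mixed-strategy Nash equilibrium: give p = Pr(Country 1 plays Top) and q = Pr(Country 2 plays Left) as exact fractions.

p = 1/2, q = 3/5

Each player's mixing probability is pinned down by making the *other* player indifferent.
Country 2 indifferent between Left and Center: p·5 + (1−p)·9 = p·11 + (1−p)·3 ⟹ 9 + (-4)p = 3 + 8p ⟹ p = 1/2.
Country 1 indifferent between Top and Middle: q·10 + (1−q)·8 = q·6 + (1−q)·14 ⟹ 8 + 2q = 14 + (-8)q ⟹ q = 3/5.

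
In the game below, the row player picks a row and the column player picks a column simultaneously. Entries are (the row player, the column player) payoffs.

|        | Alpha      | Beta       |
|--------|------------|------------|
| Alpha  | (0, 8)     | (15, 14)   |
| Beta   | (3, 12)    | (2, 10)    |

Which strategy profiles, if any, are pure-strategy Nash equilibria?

Check mutual best responses: a cell is a NE iff neither player can gain by unilaterally deviating.
The row player's best responses — vs Alpha: Beta (payoff 3); vs Beta: Alpha (payoff 15).
The column player's best responses — vs Alpha: Beta (payoff 14); vs Beta: Alpha (payoff 12).
Mutual best responses occur at (Alpha, Beta) and (Beta, Alpha); at each, neither player gains by switching.

(Alpha, Beta) and (Beta, Alpha)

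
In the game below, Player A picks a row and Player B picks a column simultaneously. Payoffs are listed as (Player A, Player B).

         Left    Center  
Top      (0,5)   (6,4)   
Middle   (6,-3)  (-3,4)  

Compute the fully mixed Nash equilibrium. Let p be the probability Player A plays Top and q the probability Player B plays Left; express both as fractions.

p = 7/8, q = 3/5

In a mixed NE each player is indifferent between their pure strategies, so the opponent's mix sets the indifference.
Player B indifferent between Left and Center: p·5 + (1−p)·(-3) = p·4 + (1−p)·4 ⟹ (-3) + 8p = 4 + 0p ⟹ p = 7/8.
Player A indifferent between Top and Middle: q·0 + (1−q)·6 = q·6 + (1−q)·(-3) ⟹ 6 + (-6)q = (-3) + 9q ⟹ q = 3/5.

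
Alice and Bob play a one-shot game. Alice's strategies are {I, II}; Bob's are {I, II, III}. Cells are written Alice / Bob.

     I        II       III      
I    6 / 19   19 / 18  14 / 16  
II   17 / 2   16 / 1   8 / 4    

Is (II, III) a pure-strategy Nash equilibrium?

No

Holding Bob at III: Alice gets 8 from II but could get 14 by switching to I. Alice has a profitable deviation.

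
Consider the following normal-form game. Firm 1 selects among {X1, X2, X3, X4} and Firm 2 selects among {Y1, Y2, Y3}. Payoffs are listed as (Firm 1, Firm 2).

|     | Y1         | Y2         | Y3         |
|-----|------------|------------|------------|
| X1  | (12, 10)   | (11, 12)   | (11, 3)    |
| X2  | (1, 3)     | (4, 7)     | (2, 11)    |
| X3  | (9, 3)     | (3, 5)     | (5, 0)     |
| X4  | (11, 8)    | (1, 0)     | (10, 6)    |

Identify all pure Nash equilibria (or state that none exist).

(X1, Y2)

Find each player's best response to every opponent strategy; NE are the intersections.
Firm 1's best responses — vs Y1: X1 (payoff 12); vs Y2: X1 (payoff 11); vs Y3: X1 (payoff 11).
Firm 2's best responses — vs X1: Y2 (payoff 12); vs X2: Y3 (payoff 11); vs X3: Y2 (payoff 5); vs X4: Y1 (payoff 8).
The only mutual best response is (X1, Y2); neither player gains by switching there.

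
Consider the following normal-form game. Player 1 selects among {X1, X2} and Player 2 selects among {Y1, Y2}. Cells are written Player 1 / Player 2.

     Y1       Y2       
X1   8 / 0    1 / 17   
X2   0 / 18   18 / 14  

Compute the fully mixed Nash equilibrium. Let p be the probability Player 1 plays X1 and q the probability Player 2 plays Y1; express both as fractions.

In a mixed NE each player is indifferent between their pure strategies, so the opponent's mix sets the indifference.
Player 2 indifferent between Y1 and Y2: p·0 + (1−p)·18 = p·17 + (1−p)·14 ⟹ 18 + (-18)p = 14 + 3p ⟹ p = 4/21.
Player 1 indifferent between X1 and X2: q·8 + (1−q)·1 = q·0 + (1−q)·18 ⟹ 1 + 7q = 18 + (-18)q ⟹ q = 17/25.

p = 4/21, q = 17/25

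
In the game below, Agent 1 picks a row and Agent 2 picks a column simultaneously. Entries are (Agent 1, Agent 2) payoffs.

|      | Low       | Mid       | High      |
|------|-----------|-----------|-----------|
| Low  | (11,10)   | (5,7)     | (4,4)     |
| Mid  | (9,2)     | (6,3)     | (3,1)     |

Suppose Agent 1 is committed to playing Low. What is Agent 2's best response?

Low

With Agent 1 fixed at Low, Agent 2's payoffs are: Low → 10, Mid → 7, High → 4.
The maximum is 10, achieved by Low.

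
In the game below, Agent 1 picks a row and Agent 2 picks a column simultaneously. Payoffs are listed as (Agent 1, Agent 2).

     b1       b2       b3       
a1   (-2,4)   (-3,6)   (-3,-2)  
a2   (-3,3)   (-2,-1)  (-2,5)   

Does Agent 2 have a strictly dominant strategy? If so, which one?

A strategy is strictly dominant if it gives Agent 2 a strictly higher payoff than every other strategy, against every choice by the opponent.
b1 is not dominant: against a1, b2 gives 6 > 4.
b2 is not dominant: against a2, b1 gives 3 > -1.
b3 is not dominant: against a1, b1 gives 4 > -2.
No single strategy is best against every opponent action.

None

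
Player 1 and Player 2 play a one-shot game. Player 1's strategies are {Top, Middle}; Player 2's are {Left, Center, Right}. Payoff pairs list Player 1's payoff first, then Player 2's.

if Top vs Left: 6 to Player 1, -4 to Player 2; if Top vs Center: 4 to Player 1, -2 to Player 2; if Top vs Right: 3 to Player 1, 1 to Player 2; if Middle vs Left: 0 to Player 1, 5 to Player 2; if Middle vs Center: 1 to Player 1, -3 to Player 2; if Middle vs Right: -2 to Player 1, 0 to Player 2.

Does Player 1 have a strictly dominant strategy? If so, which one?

Check whether one of Player 1's strategies beats all alternatives regardless of what the opponent does.
Top strictly dominates: vs Left: 6 > 0; vs Center: 4 > 1; vs Right: 3 > -2.

Top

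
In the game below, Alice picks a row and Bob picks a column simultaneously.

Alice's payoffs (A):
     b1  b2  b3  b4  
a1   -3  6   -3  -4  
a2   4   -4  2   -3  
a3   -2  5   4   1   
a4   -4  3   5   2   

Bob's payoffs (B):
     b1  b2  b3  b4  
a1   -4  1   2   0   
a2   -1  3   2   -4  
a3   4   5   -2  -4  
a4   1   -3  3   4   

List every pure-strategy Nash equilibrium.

(a4, b4)

A profile is a Nash equilibrium when each player is best-responding to the other.
Alice's best responses — vs b1: a2 (payoff 4); vs b2: a1 (payoff 6); vs b3: a4 (payoff 5); vs b4: a4 (payoff 2).
Bob's best responses — vs a1: b3 (payoff 2); vs a2: b2 (payoff 3); vs a3: b2 (payoff 5); vs a4: b4 (payoff 4).
The only mutual best response is (a4, b4); neither player gains by switching there.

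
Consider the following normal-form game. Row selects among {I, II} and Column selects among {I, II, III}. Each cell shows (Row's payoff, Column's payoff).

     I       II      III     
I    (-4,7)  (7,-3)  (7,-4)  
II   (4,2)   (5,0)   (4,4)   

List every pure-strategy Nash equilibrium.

A profile is a Nash equilibrium when each player is best-responding to the other.
Row's best responses — vs I: II (payoff 4); vs II: I (payoff 7); vs III: I (payoff 7).
Column's best responses — vs I: I (payoff 7); vs II: III (payoff 4).
No cell has both players best-responding. For instance, Row's best reply to III is I, but against I Column prefers I over III.

There is no pure-strategy Nash equilibrium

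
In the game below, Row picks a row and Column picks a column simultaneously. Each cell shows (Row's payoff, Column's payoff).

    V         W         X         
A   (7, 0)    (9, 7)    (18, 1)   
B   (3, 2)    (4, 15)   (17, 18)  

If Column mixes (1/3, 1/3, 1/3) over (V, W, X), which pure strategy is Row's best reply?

Compute Row's expected payoff from each pure strategy against the given mix.
A: (1/3)·7 + (1/3)·9 + (1/3)·18 = 34/3
B: (1/3)·3 + (1/3)·4 + (1/3)·17 = 8
Highest expected payoff is 34/3, from A.

A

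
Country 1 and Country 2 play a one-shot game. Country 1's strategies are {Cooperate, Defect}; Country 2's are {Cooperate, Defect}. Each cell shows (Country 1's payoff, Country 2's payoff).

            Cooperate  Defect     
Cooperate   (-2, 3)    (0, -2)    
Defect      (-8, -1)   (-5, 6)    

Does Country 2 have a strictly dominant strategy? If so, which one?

A strategy is strictly dominant if it gives Country 2 a strictly higher payoff than every other strategy, against every choice by the opponent.
Cooperate is not dominant: against Defect, Defect gives 6 > -1.
Defect is not dominant: against Cooperate, Cooperate gives 3 > -2.
No single strategy is best against every opponent action.

None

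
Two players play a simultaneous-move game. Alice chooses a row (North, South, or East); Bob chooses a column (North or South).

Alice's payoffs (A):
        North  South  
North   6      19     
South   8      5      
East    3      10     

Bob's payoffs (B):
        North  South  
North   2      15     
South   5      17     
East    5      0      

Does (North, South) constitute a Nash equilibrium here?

Yes

Holding Bob at South: Alice gets 19 from North, versus 5 from South, 10 from East. No profitable deviation for Alice.
Holding Alice at North: Bob gets 15 from South, versus 2 from North. No profitable deviation for Bob either.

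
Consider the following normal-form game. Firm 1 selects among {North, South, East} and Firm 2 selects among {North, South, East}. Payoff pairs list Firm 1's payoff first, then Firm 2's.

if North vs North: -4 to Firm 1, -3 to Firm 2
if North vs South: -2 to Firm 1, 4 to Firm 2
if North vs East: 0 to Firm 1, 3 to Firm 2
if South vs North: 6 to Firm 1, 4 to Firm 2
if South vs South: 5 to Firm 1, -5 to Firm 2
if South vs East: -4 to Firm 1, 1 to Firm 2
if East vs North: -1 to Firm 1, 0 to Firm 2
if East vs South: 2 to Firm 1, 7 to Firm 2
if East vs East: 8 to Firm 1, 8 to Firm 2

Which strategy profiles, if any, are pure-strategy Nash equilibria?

(South, North) and (East, East)

Check mutual best responses: a cell is a NE iff neither player can gain by unilaterally deviating.
Firm 1's best responses — vs North: South (payoff 6); vs South: South (payoff 5); vs East: East (payoff 8).
Firm 2's best responses — vs North: South (payoff 4); vs South: North (payoff 4); vs East: East (payoff 8).
Mutual best responses occur at (South, North) and (East, East); at each, neither player gains by switching.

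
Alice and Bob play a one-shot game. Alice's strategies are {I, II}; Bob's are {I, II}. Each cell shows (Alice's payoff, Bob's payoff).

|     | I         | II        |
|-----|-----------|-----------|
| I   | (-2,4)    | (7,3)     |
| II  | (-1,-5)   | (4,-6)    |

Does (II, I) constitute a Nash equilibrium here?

Holding Bob at I: Alice gets -1 from II, versus -2 from I. No profitable deviation for Alice.
Holding Alice at II: Bob gets -5 from I, versus -6 from II. No profitable deviation for Bob either.

Yes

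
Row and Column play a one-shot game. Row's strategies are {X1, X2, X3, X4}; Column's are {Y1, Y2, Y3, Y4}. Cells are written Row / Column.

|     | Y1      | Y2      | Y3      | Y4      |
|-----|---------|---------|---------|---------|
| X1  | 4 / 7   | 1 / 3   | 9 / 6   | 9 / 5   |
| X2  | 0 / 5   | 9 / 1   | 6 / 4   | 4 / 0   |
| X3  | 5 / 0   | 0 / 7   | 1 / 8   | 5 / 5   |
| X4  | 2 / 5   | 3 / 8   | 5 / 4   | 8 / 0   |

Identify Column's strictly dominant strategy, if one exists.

Check whether one of Column's strategies beats all alternatives regardless of what the opponent does.
Y1 is not dominant: against X3, Y2 gives 7 > 0.
Y2 is not dominant: against X1, Y1 gives 7 > 3.
Y3 is not dominant: against X1, Y1 gives 7 > 6.
Y4 is not dominant: against X1, Y1 gives 7 > 5.
No single strategy is best against every opponent action.

None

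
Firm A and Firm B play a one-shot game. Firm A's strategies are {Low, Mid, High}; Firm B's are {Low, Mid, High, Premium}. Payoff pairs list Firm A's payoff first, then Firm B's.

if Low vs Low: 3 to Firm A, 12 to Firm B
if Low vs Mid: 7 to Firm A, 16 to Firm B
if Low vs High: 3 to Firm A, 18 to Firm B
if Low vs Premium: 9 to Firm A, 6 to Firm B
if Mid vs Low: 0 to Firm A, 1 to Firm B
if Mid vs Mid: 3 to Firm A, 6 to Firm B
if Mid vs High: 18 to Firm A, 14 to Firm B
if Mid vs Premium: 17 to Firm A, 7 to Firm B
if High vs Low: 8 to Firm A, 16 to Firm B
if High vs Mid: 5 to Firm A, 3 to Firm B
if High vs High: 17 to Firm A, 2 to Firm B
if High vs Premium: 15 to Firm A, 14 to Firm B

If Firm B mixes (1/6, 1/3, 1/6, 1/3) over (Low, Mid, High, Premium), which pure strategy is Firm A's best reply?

Firm A's best reply maximizes expected payoff against the mix.
Low: (1/6)·3 + (1/3)·7 + (1/6)·3 + (1/3)·9 = 19/3
Mid: (1/6)·0 + (1/3)·3 + (1/6)·18 + (1/3)·17 = 29/3
High: (1/6)·8 + (1/3)·5 + (1/6)·17 + (1/3)·15 = 65/6
Highest expected payoff is 65/6, from High.

High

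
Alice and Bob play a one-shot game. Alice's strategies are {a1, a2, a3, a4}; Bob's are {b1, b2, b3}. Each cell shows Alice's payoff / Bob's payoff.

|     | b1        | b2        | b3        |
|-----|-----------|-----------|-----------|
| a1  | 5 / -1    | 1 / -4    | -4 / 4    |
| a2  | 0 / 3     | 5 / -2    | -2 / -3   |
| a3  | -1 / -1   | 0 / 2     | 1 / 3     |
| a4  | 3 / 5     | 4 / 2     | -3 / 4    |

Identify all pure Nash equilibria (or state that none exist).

Find each player's best response to every opponent strategy; NE are the intersections.
Alice's best responses — vs b1: a1 (payoff 5); vs b2: a2 (payoff 5); vs b3: a3 (payoff 1).
Bob's best responses — vs a1: b3 (payoff 4); vs a2: b1 (payoff 3); vs a3: b3 (payoff 3); vs a4: b1 (payoff 5).
The only mutual best response is (a3, b3); neither player gains by switching there.

(a3, b3)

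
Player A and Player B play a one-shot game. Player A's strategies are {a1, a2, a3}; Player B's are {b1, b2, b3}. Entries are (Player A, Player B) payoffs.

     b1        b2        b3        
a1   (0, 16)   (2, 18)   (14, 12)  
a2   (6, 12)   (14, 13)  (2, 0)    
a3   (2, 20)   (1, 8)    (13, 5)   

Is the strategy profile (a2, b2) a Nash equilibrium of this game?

Holding Player B at b2: Player A gets 14 from a2, versus 2 from a1, 1 from a3. No profitable deviation for Player A.
Holding Player A at a2: Player B gets 13 from b2, versus 12 from b1, 0 from b3. No profitable deviation for Player B either.

Yes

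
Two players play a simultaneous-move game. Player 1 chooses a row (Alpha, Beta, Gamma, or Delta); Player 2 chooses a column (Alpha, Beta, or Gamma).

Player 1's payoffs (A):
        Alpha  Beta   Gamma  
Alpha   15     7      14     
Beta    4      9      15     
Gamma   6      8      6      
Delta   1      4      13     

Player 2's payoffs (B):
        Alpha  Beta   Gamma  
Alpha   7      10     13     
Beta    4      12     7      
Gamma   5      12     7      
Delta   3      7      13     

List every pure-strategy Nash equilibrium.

(Beta, Beta)

A profile is a Nash equilibrium when each player is best-responding to the other.
Player 1's best responses — vs Alpha: Alpha (payoff 15); vs Beta: Beta (payoff 9); vs Gamma: Beta (payoff 15).
Player 2's best responses — vs Alpha: Gamma (payoff 13); vs Beta: Beta (payoff 12); vs Gamma: Beta (payoff 12); vs Delta: Gamma (payoff 13).
The only mutual best response is (Beta, Beta); neither player gains by switching there.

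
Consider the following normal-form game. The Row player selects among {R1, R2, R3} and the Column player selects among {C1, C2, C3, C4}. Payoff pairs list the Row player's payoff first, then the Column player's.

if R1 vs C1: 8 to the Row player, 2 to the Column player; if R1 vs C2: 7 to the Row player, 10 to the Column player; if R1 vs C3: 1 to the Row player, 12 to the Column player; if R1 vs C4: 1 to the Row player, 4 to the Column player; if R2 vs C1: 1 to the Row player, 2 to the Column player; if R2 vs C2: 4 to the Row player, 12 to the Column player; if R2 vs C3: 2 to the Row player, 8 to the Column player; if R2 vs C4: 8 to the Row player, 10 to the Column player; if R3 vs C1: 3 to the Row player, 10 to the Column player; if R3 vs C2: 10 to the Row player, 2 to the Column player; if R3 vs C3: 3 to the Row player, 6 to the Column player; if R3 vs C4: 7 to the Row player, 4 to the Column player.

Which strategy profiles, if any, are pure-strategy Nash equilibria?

No pure-strategy Nash equilibrium

Find each player's best response to every opponent strategy; NE are the intersections.
The Row player's best responses — vs C1: R1 (payoff 8); vs C2: R3 (payoff 10); vs C3: R3 (payoff 3); vs C4: R2 (payoff 8).
The Column player's best responses — vs R1: C3 (payoff 12); vs R2: C2 (payoff 12); vs R3: C1 (payoff 10).
No cell has both players best-responding. For instance, the Row player's best reply to C1 is R1, but against R1 the Column player prefers C3 over C1.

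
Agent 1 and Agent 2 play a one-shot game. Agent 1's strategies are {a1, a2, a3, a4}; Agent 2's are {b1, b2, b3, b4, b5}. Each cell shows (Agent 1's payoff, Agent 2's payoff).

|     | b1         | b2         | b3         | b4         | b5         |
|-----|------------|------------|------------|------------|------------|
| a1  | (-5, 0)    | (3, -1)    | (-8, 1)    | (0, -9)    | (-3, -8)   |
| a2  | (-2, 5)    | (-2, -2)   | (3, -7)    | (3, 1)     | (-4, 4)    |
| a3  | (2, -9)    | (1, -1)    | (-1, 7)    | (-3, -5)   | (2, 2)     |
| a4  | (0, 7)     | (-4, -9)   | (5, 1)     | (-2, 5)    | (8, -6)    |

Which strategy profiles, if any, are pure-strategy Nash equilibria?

There is no pure-strategy Nash equilibrium

Find each player's best response to every opponent strategy; NE are the intersections.
Agent 1's best responses — vs b1: a3 (payoff 2); vs b2: a1 (payoff 3); vs b3: a4 (payoff 5); vs b4: a2 (payoff 3); vs b5: a4 (payoff 8).
Agent 2's best responses — vs a1: b3 (payoff 1); vs a2: b1 (payoff 5); vs a3: b3 (payoff 7); vs a4: b1 (payoff 7).
No cell has both players best-responding. For instance, Agent 1's best reply to b2 is a1, but against a1 Agent 2 prefers b3 over b2.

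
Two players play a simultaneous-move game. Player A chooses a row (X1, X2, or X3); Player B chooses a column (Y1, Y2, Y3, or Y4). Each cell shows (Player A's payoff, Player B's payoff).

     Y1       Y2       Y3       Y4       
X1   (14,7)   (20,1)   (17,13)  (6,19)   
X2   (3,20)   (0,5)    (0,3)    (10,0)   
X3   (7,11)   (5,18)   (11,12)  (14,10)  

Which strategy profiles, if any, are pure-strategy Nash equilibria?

Check mutual best responses: a cell is a NE iff neither player can gain by unilaterally deviating.
Player A's best responses — vs Y1: X1 (payoff 14); vs Y2: X1 (payoff 20); vs Y3: X1 (payoff 17); vs Y4: X3 (payoff 14).
Player B's best responses — vs X1: Y4 (payoff 19); vs X2: Y1 (payoff 20); vs X3: Y2 (payoff 18).
No cell has both players best-responding. For instance, Player A's best reply to Y4 is X3, but against X3 Player B prefers Y2 over Y4.

None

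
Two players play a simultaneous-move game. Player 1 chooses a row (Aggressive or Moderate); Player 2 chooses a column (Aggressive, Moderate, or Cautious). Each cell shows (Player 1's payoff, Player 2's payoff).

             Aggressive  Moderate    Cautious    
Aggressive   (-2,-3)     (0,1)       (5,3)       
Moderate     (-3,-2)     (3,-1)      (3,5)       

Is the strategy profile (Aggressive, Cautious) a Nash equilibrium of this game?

Yes

Holding Player 2 at Cautious: Player 1 gets 5 from Aggressive, versus 3 from Moderate. No profitable deviation for Player 1.
Holding Player 1 at Aggressive: Player 2 gets 3 from Cautious, versus -3 from Aggressive, 1 from Moderate. No profitable deviation for Player 2 either.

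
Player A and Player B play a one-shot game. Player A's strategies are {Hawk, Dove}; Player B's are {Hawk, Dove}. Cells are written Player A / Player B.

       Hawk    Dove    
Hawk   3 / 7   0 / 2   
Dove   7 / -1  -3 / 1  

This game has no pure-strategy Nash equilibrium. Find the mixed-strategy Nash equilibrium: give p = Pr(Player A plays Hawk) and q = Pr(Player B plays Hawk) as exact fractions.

Each player's mixing probability is pinned down by making the *other* player indifferent.
Player B indifferent between Hawk and Dove: p·7 + (1−p)·(-1) = p·2 + (1−p)·1 ⟹ (-1) + 8p = 1 + 1p ⟹ p = 2/7.
Player A indifferent between Hawk and Dove: q·3 + (1−q)·0 = q·7 + (1−q)·(-3) ⟹ 0 + 3q = (-3) + 10q ⟹ q = 3/7.

p = 2/7, q = 3/7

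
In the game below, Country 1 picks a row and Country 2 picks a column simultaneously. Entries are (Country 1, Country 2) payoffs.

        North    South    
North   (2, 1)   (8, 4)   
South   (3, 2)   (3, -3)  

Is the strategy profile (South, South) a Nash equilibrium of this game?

Holding Country 2 at South: Country 1 gets 3 from South but could get 8 by switching to North. Country 1 has a profitable deviation.

No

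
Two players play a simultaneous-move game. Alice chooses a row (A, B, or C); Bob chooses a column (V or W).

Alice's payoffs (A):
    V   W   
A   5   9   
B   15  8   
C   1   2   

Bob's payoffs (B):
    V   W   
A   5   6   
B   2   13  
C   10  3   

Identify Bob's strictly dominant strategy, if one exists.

None

Check whether one of Bob's strategies beats all alternatives regardless of what the opponent does.
V is not dominant: against A, W gives 6 > 5.
W is not dominant: against C, V gives 10 > 3.
No single strategy is best against every opponent action.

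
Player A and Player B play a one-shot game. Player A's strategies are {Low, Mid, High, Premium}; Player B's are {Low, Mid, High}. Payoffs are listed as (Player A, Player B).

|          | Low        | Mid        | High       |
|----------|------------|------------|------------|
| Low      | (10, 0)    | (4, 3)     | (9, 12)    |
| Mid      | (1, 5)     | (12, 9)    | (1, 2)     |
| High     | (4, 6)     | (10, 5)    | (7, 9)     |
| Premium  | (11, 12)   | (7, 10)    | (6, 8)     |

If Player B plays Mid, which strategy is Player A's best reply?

With Player B fixed at Mid, Player A's payoffs are: Low → 4, Mid → 12, High → 10, Premium → 7.
The maximum is 12, achieved by Mid.

Mid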